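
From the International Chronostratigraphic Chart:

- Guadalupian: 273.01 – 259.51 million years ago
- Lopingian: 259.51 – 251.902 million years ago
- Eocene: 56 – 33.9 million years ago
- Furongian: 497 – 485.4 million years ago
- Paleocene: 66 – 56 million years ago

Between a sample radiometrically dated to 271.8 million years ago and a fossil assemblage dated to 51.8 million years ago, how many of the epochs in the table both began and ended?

2

271.8 Ma sits inside the Guadalupian (273.01–259.51) and 51.8 Ma inside the Eocene (56–33.9); neither of those is wholly between the two dates.
The listed epochs lying completely between them are Lopingian, Paleocene — 2 in all.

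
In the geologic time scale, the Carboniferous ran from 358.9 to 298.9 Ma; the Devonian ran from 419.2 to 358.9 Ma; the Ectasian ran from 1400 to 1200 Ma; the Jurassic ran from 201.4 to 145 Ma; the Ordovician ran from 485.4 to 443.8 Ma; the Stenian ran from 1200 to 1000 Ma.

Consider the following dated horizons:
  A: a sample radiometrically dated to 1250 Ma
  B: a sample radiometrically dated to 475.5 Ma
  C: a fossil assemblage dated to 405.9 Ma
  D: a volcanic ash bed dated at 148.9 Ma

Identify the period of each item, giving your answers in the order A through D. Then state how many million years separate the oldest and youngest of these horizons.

Match each age against the start–end ranges in the excerpt: A = 1250 Ma → Ectasian (1400–1200); B = 475.5 Ma → Ordovician (485.4–443.8); C = 405.9 Ma → Devonian (419.2–358.9); D = 148.9 Ma → Jurassic (201.4–145).
The largest age is 1250 Ma and the smallest is 148.9 Ma; their difference is 1101.1 Myr.

A — Ectasian; B — Ordovician; C — Devonian; D — Jurassic; span 1101.1 million years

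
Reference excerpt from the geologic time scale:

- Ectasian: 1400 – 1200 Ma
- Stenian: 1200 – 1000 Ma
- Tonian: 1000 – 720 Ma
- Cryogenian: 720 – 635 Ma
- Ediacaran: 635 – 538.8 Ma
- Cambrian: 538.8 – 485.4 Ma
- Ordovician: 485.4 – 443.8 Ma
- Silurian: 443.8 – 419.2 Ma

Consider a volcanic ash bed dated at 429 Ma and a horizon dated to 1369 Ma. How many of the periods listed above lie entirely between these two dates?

1369 Ma sits inside the Ectasian (1400–1200) and 429 Ma inside the Silurian (443.8–419.2); neither of those is wholly between the two dates.
The listed periods lying completely between them are Stenian, Tonian, Cryogenian, Ediacaran, Cambrian, Ordovician — 6 in all.

6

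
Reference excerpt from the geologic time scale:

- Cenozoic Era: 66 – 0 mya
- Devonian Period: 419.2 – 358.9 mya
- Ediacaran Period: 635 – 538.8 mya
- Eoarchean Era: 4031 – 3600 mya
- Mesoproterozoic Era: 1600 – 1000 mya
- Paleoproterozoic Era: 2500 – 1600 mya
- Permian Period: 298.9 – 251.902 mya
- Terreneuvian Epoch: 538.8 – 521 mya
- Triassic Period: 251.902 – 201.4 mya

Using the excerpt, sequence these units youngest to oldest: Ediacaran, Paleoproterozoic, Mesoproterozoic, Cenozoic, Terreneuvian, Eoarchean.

Cenozoic, Terreneuvian, Ediacaran, Mesoproterozoic, Paleoproterozoic, Eoarchean

Read off each span (Ma): Ediacaran 635–538.8; Paleoproterozoic 2500–1600; Mesoproterozoic 1600–1000; Cenozoic 66–0; Terreneuvian 538.8–521; Eoarchean 4031–3600.
Larger Ma is older, so oldest→youngest is Eoarchean, Paleoproterozoic, Mesoproterozoic, Ediacaran, Terreneuvian, Cenozoic; reverse it for youngest→oldest.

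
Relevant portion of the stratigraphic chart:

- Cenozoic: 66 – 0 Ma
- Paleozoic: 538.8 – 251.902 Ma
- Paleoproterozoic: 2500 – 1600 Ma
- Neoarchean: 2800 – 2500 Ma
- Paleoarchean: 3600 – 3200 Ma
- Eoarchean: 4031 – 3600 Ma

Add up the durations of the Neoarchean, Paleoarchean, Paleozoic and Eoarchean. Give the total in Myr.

1417.898 million years

Each duration: Neoarchean = 300; Paleoarchean = 400; Paleozoic = 286.898; Eoarchean = 431.
Sum: 300 + 400 + 286.898 + 431 = 1417.898 Myr.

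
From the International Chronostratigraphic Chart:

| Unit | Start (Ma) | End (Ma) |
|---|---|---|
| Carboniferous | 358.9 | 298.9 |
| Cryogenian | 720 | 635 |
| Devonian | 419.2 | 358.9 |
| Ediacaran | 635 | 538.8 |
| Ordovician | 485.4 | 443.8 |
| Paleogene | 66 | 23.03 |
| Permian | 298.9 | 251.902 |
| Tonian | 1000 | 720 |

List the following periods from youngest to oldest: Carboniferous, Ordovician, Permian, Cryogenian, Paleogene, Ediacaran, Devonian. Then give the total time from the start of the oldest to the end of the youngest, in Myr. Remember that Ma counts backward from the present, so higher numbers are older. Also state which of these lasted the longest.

Paleogene → Permian → Carboniferous → Devonian → Ordovician → Ediacaran → Cryogenian; total span 696.97 Myr; longest is Ediacaran

Start ages (Ma): Cryogenian 720, Ediacaran 635, Ordovician 485.4, Devonian 419.2, Carboniferous 358.9, Permian 298.9, Paleogene 66.
Ordered youngest to oldest: Paleogene, Permian, Carboniferous, Devonian, Ordovician, Ediacaran, Cryogenian.
Span = 720 − 23.03 = 696.97 Myr.
Durations: Carboniferous 60, Ediacaran 96.2, Cryogenian 85, Paleogene 42.97, Permian 46.998, Devonian 60.3, Ordovician 41.6 → longest is Ediacaran (96.2 Myr).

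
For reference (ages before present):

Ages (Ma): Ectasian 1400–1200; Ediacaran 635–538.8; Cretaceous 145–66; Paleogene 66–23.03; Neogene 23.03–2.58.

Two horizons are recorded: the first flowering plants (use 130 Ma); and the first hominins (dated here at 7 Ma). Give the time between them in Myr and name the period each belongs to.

123 million years apart; the first in the Cretaceous, the second in the Neogene

Elapsed time: 130 − 7 = 123 Myr.
130 Ma lies within 145–66 Ma: Cretaceous.
7 Ma lies within 23.03–2.58 Ma: Neogene.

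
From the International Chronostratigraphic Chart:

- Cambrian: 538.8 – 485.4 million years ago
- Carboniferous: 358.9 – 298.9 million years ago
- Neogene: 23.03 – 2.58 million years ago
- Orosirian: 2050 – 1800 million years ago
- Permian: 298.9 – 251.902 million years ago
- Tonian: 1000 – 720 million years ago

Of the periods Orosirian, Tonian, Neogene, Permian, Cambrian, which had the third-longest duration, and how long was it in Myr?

Durations: Orosirian 250; Tonian 280; Neogene 20.45; Permian 46.998; Cambrian 53.4 Myr.
Sorted longest-first: Tonian (280), Orosirian (250), Cambrian (53.4), Permian (46.998), Neogene (20.45).
The third longest is Cambrian at 53.4 Myr.

Cambrian, 53.4 million years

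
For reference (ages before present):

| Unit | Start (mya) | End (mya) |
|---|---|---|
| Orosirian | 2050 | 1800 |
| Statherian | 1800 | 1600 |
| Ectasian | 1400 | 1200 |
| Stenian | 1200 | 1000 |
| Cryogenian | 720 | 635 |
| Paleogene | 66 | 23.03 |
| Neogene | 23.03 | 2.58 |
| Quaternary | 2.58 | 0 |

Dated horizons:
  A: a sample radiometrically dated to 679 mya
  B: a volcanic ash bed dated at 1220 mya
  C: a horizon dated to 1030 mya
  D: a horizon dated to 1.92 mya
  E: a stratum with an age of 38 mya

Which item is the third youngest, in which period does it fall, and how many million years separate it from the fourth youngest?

A, in the Cryogenian; 351 million years to C

Sorted youngest-first by Ma: D (1.92), E (38), A (679), C (1030), B (1220).
The third youngest is A at 679 Ma, which lies in 720–635 Ma: the Cryogenian.
The fourth youngest is C at 1030 Ma; separation = |679 − 1030| = 351 Myr.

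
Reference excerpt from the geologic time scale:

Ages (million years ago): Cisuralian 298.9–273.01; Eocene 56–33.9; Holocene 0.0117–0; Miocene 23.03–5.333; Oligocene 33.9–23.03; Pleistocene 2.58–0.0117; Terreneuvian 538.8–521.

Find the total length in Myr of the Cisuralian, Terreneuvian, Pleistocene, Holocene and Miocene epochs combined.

Each duration: Cisuralian = 25.89; Terreneuvian = 17.8; Pleistocene = 2.5683; Holocene = 0.0117; Miocene = 17.697.
Sum: 25.89 + 17.8 + 2.5683 + 0.0117 + 17.697 = 63.967 Myr.

63.967 million years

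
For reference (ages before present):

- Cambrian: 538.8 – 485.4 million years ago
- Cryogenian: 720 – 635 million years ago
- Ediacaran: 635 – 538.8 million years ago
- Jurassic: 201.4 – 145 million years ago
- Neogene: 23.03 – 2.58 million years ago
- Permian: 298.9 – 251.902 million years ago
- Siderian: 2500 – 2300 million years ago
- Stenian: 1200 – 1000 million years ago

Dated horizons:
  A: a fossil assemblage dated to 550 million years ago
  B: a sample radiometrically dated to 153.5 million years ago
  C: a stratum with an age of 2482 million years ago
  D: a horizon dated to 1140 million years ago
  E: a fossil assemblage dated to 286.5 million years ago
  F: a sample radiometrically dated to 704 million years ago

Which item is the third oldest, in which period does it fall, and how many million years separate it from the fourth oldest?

Larger Ma means older, so oldest first: C 2482 > D 1140 > F 704 > A 550 > E 286.5 > B 153.5.
Counting 3 along gives F (704 Ma); the excerpt puts that inside the Cryogenian, 720–635 Ma.
Next in line is A (550 Ma), and 704 − 550 = 154 Myr.

F, in the Cryogenian; 154 million years to A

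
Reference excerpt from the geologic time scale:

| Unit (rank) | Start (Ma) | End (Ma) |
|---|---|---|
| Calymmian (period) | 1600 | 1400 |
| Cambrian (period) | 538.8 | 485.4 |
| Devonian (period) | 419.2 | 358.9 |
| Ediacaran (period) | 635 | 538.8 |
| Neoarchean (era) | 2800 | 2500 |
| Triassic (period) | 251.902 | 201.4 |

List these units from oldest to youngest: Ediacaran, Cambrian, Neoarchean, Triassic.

Sorting by start age (descending Ma, since larger Ma = older): Neoarchean start 2800, Ediacaran start 635, Cambrian start 538.8, Triassic start 251.902.

Neoarchean, Ediacaran, Cambrian, Triassic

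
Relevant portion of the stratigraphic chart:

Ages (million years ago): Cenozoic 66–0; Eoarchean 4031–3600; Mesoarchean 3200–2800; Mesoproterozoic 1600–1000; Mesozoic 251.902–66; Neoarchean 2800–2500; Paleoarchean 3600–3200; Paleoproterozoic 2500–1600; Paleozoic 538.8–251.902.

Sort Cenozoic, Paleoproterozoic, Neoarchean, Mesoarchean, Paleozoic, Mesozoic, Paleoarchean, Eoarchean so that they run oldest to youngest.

Read off each span (Ma): Cenozoic 66–0; Paleoproterozoic 2500–1600; Neoarchean 2800–2500; Mesoarchean 3200–2800; Paleozoic 538.8–251.902; Mesozoic 251.902–66; Paleoarchean 3600–3200; Eoarchean 4031–3600.
Larger Ma is older, so oldest→youngest is Eoarchean, Paleoarchean, Mesoarchean, Neoarchean, Paleoproterozoic, Paleozoic, Mesozoic, Cenozoic.

Eoarchean → Paleoarchean → Mesoarchean → Neoarchean → Paleoproterozoic → Paleozoic → Mesozoic → Cenozoic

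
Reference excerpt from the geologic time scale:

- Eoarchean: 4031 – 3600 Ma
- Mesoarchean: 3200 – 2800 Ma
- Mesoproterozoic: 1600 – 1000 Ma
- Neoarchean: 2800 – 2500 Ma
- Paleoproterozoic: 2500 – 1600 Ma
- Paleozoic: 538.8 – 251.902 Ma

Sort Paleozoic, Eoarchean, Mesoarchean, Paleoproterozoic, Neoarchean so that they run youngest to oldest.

Paleozoic → Paleoproterozoic → Neoarchean → Mesoarchean → Eoarchean

Sorting by start age (ascending Ma, since larger Ma = older): Paleozoic start 538.8, Paleoproterozoic start 2500, Neoarchean start 2800, Mesoarchean start 3200, Eoarchean start 4031.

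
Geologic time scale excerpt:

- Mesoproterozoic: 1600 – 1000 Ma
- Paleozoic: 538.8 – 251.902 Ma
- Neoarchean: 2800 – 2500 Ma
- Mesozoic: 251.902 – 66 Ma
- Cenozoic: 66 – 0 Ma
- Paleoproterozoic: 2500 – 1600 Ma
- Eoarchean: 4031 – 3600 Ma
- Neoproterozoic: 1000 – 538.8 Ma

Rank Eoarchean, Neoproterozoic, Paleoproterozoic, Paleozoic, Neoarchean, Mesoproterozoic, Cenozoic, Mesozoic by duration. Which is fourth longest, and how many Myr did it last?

Durations: Eoarchean 431; Neoproterozoic 461.2; Paleoproterozoic 900; Paleozoic 286.898; Neoarchean 300; Mesoproterozoic 600; Cenozoic 66; Mesozoic 185.902 Myr.
Sorted longest-first: Paleoproterozoic (900), Mesoproterozoic (600), Neoproterozoic (461.2), Eoarchean (431), Neoarchean (300), Paleozoic (286.898), Mesozoic (185.902), Cenozoic (66).
The fourth longest is Eoarchean at 431 Myr.

Eoarchean, 431 million years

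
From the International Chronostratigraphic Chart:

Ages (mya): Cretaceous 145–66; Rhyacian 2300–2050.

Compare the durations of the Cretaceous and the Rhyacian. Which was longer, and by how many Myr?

Rhyacian, by 171 million years

Cretaceous: 145 − 66 = 79 Myr.
Rhyacian: 2300 − 2050 = 250 Myr.
Difference: 250 − 79 = 171 Myr, so the Rhyacian was longer.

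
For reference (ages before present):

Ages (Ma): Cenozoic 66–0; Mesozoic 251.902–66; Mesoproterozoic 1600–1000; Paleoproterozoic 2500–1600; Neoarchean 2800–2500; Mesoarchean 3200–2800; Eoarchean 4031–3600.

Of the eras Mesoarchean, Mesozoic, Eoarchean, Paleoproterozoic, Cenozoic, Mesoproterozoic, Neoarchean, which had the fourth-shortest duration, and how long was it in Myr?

Mesoarchean, 400 million years

Start − end for each: Mesoarchean 3200 − 2800 = 400; Mesozoic 251.902 − 66 = 185.902; Eoarchean 4031 − 3600 = 431; Paleoproterozoic 2500 − 1600 = 900; Cenozoic 66 − 0 = 66; Mesoproterozoic 1600 − 1000 = 600; Neoarchean 2800 − 2500 = 300.
Ranking these from shortest: Cenozoic < Mesozoic < Neoarchean < Mesoarchean < Eoarchean < Mesoproterozoic < Paleoproterozoic.
Position 4 in that ranking is Mesoarchean, which lasted 400 Myr.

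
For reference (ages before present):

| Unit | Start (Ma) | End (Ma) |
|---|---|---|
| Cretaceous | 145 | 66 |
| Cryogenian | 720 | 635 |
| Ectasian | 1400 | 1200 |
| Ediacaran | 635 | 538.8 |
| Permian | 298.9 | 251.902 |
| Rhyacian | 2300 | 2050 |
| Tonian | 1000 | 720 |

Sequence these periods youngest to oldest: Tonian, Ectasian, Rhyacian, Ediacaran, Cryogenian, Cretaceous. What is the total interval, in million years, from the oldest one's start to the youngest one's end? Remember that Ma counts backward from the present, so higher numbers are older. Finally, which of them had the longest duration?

Cretaceous → Ediacaran → Cryogenian → Tonian → Ectasian → Rhyacian; total span 2234 Myr; longest is Tonian

Start ages (Ma): Rhyacian 2300, Ectasian 1400, Tonian 1000, Cryogenian 720, Ediacaran 635, Cretaceous 145.
Ordered youngest to oldest: Cretaceous, Ediacaran, Cryogenian, Tonian, Ectasian, Rhyacian.
Span = 2300 − 66 = 2234 Myr.
Durations: Ectasian 200, Rhyacian 250, Cryogenian 85, Ediacaran 96.2, Tonian 280, Cretaceous 79 → longest is Tonian (280 Myr).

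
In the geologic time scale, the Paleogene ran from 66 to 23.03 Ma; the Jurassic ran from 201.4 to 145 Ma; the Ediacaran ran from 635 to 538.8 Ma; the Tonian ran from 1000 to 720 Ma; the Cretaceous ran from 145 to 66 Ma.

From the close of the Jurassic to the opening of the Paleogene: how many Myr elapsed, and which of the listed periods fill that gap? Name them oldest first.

End of Jurassic = 145 Ma; start of Paleogene = 66 Ma.
Gap = 145 − 66 = 79 Myr.
Periods wholly inside 145–66 Ma: Cretaceous (145–66).

79 million years; Cretaceous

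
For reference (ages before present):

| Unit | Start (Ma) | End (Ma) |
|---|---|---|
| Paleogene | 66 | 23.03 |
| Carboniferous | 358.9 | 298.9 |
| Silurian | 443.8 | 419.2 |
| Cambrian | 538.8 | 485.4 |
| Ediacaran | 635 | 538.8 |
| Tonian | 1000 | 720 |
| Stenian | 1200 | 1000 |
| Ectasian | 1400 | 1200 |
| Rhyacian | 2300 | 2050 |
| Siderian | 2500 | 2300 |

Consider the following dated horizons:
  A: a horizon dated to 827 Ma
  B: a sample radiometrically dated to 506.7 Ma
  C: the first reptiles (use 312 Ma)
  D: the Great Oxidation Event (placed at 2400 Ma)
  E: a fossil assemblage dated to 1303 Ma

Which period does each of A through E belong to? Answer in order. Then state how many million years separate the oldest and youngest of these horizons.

A — Tonian; B — Cambrian; C — Carboniferous; D — Siderian; E — Ectasian; span 2088 million years

A: 827 Ma lies in 1000–720 Ma, so Tonian.
B: 506.7 Ma lies in 538.8–485.4 Ma, so Cambrian.
C: 312 Ma lies in 358.9–298.9 Ma, so Carboniferous.
D: 2400 Ma lies in 2500–2300 Ma, so Siderian.
E: 1303 Ma lies in 1400–1200 Ma, so Ectasian.
Oldest = 2400 Ma, youngest = 312 Ma → span 2088 Myr.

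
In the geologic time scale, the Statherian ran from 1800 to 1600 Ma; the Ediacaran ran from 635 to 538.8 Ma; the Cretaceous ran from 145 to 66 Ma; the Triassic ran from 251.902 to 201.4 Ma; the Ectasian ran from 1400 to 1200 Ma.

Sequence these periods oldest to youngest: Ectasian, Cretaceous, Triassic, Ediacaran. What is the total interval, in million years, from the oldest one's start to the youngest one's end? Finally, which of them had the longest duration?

Start ages (Ma): Ectasian 1400, Ediacaran 635, Triassic 251.902, Cretaceous 145.
Ordered oldest to youngest: Ectasian, Ediacaran, Triassic, Cretaceous.
Span = 1400 − 66 = 1334 Myr.
Durations: Triassic 50.502, Cretaceous 79, Ectasian 200, Ediacaran 96.2 → longest is Ectasian (200 Myr).

Ectasian → Ediacaran → Triassic → Cretaceous; total span 1334 Myr; longest is Ectasian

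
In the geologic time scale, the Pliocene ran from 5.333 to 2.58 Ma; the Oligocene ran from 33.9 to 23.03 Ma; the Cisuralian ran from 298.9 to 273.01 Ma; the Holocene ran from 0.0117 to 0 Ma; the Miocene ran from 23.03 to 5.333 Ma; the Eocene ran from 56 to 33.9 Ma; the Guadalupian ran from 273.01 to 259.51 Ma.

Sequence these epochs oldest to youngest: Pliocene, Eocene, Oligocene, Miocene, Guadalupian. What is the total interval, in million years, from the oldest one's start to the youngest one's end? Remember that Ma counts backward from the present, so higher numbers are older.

From the excerpt: Pliocene 5.333–2.58; Eocene 56–33.9; Oligocene 33.9–23.03; Miocene 23.03–5.333; Guadalupian 273.01–259.51 (Ma).
Larger Ma is earlier, so the oldest is Guadalupian and the youngest is Pliocene; oldest to youngest: Guadalupian, Eocene, Oligocene, Miocene, Pliocene.
Oldest start 273.01 minus youngest end 2.58 gives 270.43 Myr overall.

Guadalupian, Eocene, Oligocene, Miocene, Pliocene; total span 270.43 Myr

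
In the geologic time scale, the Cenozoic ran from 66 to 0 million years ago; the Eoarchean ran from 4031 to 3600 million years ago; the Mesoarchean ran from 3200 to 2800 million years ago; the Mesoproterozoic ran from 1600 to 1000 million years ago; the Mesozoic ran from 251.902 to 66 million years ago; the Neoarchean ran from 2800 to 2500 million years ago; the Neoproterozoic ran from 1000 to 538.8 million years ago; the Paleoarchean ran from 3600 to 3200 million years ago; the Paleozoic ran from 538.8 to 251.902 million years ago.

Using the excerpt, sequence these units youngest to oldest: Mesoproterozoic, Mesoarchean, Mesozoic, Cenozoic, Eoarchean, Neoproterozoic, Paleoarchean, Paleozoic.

Read off each span (Ma): Mesoproterozoic 1600–1000; Mesoarchean 3200–2800; Mesozoic 251.902–66; Cenozoic 66–0; Eoarchean 4031–3600; Neoproterozoic 1000–538.8; Paleoarchean 3600–3200; Paleozoic 538.8–251.902.
Larger Ma is older, so oldest→youngest is Eoarchean, Paleoarchean, Mesoarchean, Mesoproterozoic, Neoproterozoic, Paleozoic, Mesozoic, Cenozoic; reverse it for youngest→oldest.

Cenozoic, Mesozoic, Paleozoic, Neoproterozoic, Mesoproterozoic, Mesoarchean, Paleoarchean, Eoarchean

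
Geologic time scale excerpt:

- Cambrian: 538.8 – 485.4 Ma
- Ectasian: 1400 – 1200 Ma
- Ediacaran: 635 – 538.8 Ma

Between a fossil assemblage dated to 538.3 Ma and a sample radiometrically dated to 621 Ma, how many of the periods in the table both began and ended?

The older date is 621 Ma and the younger is 538.3 Ma.
No period both begins after 621 Ma and ends before 538.3 Ma, so the count is 0.

0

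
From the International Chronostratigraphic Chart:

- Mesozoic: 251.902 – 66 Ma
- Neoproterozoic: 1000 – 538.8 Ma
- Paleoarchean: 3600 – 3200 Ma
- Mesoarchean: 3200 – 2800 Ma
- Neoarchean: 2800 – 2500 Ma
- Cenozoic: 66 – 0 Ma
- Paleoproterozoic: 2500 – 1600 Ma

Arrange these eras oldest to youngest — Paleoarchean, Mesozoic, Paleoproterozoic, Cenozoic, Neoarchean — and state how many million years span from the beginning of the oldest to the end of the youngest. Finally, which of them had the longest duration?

Paleoarchean, Neoarchean, Paleoproterozoic, Mesozoic, Cenozoic; total span 3600 Myr; longest is Paleoproterozoic

Start ages (Ma): Paleoarchean 3600, Neoarchean 2800, Paleoproterozoic 2500, Mesozoic 251.902, Cenozoic 66.
Ordered oldest to youngest: Paleoarchean, Neoarchean, Paleoproterozoic, Mesozoic, Cenozoic.
Span = 3600 − 0 = 3600 Myr.
Durations: Cenozoic 66, Paleoarchean 400, Mesozoic 185.902, Paleoproterozoic 900, Neoarchean 300 → longest is Paleoproterozoic (900 Myr).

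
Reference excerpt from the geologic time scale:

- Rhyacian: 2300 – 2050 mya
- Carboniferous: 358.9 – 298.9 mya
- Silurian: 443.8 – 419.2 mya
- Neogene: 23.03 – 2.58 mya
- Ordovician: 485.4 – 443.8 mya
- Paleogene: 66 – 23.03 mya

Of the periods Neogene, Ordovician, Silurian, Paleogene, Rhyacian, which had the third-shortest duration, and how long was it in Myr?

Ordovician, 41.6 million years

Start − end for each: Neogene 23.03 − 2.58 = 20.45; Ordovician 485.4 − 443.8 = 41.6; Silurian 443.8 − 419.2 = 24.6; Paleogene 66 − 23.03 = 42.97; Rhyacian 2300 − 2050 = 250.
Ranking these from shortest: Neogene < Silurian < Ordovician < Paleogene < Rhyacian.
Position 3 in that ranking is Ordovician, which lasted 41.6 Myr.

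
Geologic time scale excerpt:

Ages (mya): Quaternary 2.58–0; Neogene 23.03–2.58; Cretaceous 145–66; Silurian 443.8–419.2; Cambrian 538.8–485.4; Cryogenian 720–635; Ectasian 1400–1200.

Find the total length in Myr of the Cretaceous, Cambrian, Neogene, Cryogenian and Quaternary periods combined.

Duration is start − end for each: (145 − 66) + (538.8 − 485.4) + (23.03 − 2.58) + (720 − 635) + (2.58 − 0).
That is 79 + 53.4 + 20.45 + 85 + 2.58, which totals 240.43 million years.

240.43 million years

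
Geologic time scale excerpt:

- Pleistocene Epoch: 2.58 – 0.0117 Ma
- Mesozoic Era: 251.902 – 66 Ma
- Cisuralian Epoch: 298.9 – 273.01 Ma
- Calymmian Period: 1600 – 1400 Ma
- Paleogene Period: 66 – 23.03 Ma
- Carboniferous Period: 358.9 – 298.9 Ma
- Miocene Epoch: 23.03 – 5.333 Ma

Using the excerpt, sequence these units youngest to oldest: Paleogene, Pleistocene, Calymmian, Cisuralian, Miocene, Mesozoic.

Read off each span (Ma): Paleogene 66–23.03; Pleistocene 2.58–0.0117; Calymmian 1600–1400; Cisuralian 298.9–273.01; Miocene 23.03–5.333; Mesozoic 251.902–66.
Larger Ma is older, so oldest→youngest is Calymmian, Cisuralian, Mesozoic, Paleogene, Miocene, Pleistocene; reverse it for youngest→oldest.

Pleistocene → Miocene → Paleogene → Mesozoic → Cisuralian → Calymmian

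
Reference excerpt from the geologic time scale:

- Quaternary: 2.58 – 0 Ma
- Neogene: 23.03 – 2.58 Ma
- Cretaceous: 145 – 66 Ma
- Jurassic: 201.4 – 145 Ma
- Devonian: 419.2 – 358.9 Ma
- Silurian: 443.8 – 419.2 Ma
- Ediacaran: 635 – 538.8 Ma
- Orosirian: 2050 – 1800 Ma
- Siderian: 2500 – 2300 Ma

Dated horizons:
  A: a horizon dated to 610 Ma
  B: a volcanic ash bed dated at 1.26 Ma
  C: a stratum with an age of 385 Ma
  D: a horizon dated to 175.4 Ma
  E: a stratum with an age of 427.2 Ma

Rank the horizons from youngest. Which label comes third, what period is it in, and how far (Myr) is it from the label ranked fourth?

Sorted youngest-first by Ma: B (1.26), D (175.4), C (385), E (427.2), A (610).
The third youngest is C at 385 Ma, which lies in 419.2–358.9 Ma: the Devonian.
The fourth youngest is E at 427.2 Ma; separation = |385 − 427.2| = 42.2 Myr.

C, in the Devonian; 42.2 million years to E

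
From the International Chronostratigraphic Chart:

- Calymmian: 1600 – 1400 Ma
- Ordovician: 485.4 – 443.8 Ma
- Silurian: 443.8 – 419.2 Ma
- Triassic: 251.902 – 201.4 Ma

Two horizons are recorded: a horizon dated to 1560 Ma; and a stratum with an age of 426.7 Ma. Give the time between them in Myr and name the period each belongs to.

1133.3 million years apart; the first in the Calymmian, the second in the Silurian

Elapsed time: 1560 − 426.7 = 1133.3 Myr.
1560 Ma lies within 1600–1400 Ma: Calymmian.
426.7 Ma lies within 443.8–419.2 Ma: Silurian.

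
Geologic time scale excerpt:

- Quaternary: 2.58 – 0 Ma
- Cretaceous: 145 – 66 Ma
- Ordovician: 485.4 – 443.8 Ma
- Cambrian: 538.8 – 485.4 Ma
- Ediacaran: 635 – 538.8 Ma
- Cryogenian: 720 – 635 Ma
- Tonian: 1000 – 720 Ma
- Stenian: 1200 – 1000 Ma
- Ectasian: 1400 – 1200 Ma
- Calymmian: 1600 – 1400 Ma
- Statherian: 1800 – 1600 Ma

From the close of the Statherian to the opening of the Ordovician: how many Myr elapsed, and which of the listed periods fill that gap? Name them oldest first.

1114.6 million years; Calymmian, Ectasian, Stenian, Tonian, Cryogenian, Ediacaran, Cambrian

The Statherian closes at 1600 Ma and the Ordovician opens at 485.4 Ma, so the interval is 1600 − 485.4 = 1114.6 Myr.
A period fits inside if it starts at or after 1600 Ma and ends at or before 485.4 Ma; oldest first that gives Calymmian, Ectasian, Stenian, Tonian, Cryogenian, Ediacaran, Cambrian.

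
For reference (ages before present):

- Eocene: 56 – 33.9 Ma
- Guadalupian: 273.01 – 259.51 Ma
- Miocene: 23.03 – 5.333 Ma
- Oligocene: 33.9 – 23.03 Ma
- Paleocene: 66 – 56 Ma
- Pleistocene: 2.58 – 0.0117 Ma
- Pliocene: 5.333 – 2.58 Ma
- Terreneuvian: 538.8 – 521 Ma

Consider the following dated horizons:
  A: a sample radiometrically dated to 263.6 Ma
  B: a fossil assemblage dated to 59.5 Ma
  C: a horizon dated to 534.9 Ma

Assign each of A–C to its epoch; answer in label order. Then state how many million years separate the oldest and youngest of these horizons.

A — Guadalupian; B — Paleocene; C — Terreneuvian; span 475.4 million years

Match each age against the start–end ranges in the excerpt: A = 263.6 Ma → Guadalupian (273.01–259.51); B = 59.5 Ma → Paleocene (66–56); C = 534.9 Ma → Terreneuvian (538.8–521).
The largest age is 534.9 Ma and the smallest is 59.5 Ma; their difference is 475.4 Myr.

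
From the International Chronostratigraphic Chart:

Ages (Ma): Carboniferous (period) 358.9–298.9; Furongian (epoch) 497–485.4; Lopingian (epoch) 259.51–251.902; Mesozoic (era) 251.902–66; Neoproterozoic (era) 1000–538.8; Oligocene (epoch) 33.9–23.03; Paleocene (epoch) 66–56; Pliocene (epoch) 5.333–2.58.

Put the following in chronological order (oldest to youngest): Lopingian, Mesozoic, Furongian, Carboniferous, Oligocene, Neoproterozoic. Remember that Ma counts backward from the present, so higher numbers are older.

Read off each span (Ma): Lopingian 259.51–251.902; Mesozoic 251.902–66; Furongian 497–485.4; Carboniferous 358.9–298.9; Oligocene 33.9–23.03; Neoproterozoic 1000–538.8.
Larger Ma is older, so oldest→youngest is Neoproterozoic, Furongian, Carboniferous, Lopingian, Mesozoic, Oligocene.

Neoproterozoic, Furongian, Carboniferous, Lopingian, Mesozoic, Oligocene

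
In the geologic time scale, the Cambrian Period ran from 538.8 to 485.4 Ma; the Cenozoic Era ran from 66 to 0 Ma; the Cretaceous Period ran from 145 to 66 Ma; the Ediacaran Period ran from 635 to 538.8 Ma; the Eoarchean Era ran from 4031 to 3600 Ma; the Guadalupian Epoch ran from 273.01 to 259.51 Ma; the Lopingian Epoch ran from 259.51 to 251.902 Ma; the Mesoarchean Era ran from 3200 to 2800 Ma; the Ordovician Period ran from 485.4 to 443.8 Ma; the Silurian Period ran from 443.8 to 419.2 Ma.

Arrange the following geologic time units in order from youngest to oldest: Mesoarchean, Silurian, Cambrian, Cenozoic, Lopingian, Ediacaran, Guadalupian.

Sorting by start age (ascending Ma, since larger Ma = older): Cenozoic start 66, Lopingian start 259.51, Guadalupian start 273.01, Silurian start 443.8, Cambrian start 538.8, Ediacaran start 635, Mesoarchean start 3200.

Cenozoic → Lopingian → Guadalupian → Silurian → Cambrian → Ediacaran → Mesoarchean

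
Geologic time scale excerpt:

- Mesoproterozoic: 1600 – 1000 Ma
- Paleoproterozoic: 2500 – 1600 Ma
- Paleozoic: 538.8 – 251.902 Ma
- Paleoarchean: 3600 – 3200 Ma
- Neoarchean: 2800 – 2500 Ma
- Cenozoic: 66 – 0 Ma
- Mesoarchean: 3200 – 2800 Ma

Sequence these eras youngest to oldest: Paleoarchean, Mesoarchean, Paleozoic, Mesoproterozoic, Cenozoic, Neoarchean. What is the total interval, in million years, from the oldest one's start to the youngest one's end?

From the excerpt: Paleoarchean 3600–3200; Mesoarchean 3200–2800; Paleozoic 538.8–251.902; Mesoproterozoic 1600–1000; Cenozoic 66–0; Neoarchean 2800–2500 (Ma).
Larger Ma is earlier, so the oldest is Paleoarchean and the youngest is Cenozoic; youngest to oldest: Cenozoic, Paleozoic, Mesoproterozoic, Neoarchean, Mesoarchean, Paleoarchean.
Oldest start 3600 minus youngest end 0 gives 3600 Myr overall.

Cenozoic, Paleozoic, Mesoproterozoic, Neoarchean, Mesoarchean, Paleoarchean; total span 3600 Myr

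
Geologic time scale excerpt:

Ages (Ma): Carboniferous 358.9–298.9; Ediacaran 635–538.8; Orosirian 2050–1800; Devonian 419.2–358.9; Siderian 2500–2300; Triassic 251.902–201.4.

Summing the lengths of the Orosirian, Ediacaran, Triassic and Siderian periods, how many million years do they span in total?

Each duration: Orosirian = 250; Ediacaran = 96.2; Triassic = 50.502; Siderian = 200.
Sum: 250 + 96.2 + 50.502 + 200 = 596.702 Myr.

596.702 million years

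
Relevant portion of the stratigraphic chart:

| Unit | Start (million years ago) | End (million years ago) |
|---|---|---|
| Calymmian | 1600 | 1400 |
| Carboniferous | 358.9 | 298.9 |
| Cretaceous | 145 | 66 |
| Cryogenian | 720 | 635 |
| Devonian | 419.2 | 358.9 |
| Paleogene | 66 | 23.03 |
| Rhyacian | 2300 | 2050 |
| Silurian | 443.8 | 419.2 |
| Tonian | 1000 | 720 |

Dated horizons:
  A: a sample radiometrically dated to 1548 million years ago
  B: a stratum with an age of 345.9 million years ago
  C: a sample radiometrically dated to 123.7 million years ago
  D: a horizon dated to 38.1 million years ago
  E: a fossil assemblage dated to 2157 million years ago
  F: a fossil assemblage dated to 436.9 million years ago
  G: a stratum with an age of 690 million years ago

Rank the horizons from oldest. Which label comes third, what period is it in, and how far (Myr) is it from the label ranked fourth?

G, in the Cryogenian; 253.1 million years to F

Sorted oldest-first by Ma: E (2157), A (1548), G (690), F (436.9), B (345.9), C (123.7), D (38.1).
The third oldest is G at 690 Ma, which lies in 720–635 Ma: the Cryogenian.
The fourth oldest is F at 436.9 Ma; separation = |690 − 436.9| = 253.1 Myr.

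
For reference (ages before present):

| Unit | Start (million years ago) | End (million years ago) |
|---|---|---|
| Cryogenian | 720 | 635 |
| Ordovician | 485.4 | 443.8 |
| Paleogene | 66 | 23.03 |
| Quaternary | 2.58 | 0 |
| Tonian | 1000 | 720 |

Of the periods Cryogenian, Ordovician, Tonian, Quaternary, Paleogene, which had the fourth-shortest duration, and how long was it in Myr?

Cryogenian, 85 million years

Start − end for each: Cryogenian 720 − 635 = 85; Ordovician 485.4 − 443.8 = 41.6; Tonian 1000 − 720 = 280; Quaternary 2.58 − 0 = 2.58; Paleogene 66 − 23.03 = 42.97.
Ranking these from shortest: Quaternary < Ordovician < Paleogene < Cryogenian < Tonian.
Position 4 in that ranking is Cryogenian, which lasted 85 Myr.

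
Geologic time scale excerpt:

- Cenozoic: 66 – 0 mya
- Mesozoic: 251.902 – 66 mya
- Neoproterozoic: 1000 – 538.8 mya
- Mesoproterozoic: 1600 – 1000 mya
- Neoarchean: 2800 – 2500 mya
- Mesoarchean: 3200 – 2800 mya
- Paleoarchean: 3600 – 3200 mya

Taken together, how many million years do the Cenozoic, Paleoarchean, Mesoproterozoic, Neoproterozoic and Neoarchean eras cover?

1827.2 million years

Duration is start − end for each: (66 − 0) + (3600 − 3200) + (1600 − 1000) + (1000 − 538.8) + (2800 − 2500).
That is 66 + 400 + 600 + 461.2 + 300, which totals 1827.2 million years.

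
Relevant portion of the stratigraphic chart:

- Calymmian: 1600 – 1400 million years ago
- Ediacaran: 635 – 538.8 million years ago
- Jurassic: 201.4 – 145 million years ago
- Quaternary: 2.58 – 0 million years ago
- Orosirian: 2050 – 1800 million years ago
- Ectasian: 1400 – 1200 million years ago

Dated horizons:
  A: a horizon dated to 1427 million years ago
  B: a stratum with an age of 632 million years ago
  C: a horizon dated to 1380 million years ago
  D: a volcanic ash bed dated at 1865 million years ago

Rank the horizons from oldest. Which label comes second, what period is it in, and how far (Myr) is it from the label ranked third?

A, in the Calymmian; 47 million years to C

Larger Ma means older, so oldest first: D 1865 > A 1427 > C 1380 > B 632.
Counting 2 along gives A (1427 Ma); the excerpt puts that inside the Calymmian, 1600–1400 Ma.
Next in line is C (1380 Ma), and 1427 − 1380 = 47 Myr.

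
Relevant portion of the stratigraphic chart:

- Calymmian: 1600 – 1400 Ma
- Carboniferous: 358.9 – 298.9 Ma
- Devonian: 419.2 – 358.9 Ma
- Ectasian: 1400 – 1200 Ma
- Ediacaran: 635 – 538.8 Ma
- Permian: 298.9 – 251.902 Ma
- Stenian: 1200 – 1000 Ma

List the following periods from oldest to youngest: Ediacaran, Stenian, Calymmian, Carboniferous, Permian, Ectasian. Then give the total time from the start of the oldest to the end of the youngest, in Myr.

Start ages (Ma): Calymmian 1600, Ectasian 1400, Stenian 1200, Ediacaran 635, Carboniferous 358.9, Permian 298.9.
Ordered oldest to youngest: Calymmian, Ectasian, Stenian, Ediacaran, Carboniferous, Permian.
Span = 1600 − 251.902 = 1348.098 Myr.

Calymmian → Ectasian → Stenian → Ediacaran → Carboniferous → Permian; total span 1348.098 Myr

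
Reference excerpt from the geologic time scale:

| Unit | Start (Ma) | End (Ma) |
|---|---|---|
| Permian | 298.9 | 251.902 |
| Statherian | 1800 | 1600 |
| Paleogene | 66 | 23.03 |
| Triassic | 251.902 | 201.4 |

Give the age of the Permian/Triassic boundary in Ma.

The Permian ends and the Triassic begins at 251.902 Ma.

251.902 Ma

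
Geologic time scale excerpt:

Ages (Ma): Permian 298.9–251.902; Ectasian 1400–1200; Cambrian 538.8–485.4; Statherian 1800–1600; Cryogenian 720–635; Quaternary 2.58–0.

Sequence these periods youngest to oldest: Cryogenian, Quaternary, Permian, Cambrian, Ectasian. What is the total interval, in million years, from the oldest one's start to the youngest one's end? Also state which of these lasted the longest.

Start ages (Ma): Ectasian 1400, Cryogenian 720, Cambrian 538.8, Permian 298.9, Quaternary 2.58.
Ordered youngest to oldest: Quaternary, Permian, Cambrian, Cryogenian, Ectasian.
Span = 1400 − 0 = 1400 Myr.
Durations: Cryogenian 85, Permian 46.998, Ectasian 200, Quaternary 2.58, Cambrian 53.4 → longest is Ectasian (200 Myr).

Quaternary → Permian → Cambrian → Cryogenian → Ectasian; total span 1400 Myr; longest is Ectasian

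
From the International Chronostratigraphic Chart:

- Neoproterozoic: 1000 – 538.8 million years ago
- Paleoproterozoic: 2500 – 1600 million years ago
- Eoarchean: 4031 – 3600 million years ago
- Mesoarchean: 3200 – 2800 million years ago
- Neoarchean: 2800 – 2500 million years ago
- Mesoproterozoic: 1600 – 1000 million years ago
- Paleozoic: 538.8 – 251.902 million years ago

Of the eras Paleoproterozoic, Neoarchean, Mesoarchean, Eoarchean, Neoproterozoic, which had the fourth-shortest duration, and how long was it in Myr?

Start − end for each: Paleoproterozoic 2500 − 1600 = 900; Neoarchean 2800 − 2500 = 300; Mesoarchean 3200 − 2800 = 400; Eoarchean 4031 − 3600 = 431; Neoproterozoic 1000 − 538.8 = 461.2.
Ranking these from shortest: Neoarchean < Mesoarchean < Eoarchean < Neoproterozoic < Paleoproterozoic.
Position 4 in that ranking is Neoproterozoic, which lasted 461.2 Myr.

Neoproterozoic, 461.2 million years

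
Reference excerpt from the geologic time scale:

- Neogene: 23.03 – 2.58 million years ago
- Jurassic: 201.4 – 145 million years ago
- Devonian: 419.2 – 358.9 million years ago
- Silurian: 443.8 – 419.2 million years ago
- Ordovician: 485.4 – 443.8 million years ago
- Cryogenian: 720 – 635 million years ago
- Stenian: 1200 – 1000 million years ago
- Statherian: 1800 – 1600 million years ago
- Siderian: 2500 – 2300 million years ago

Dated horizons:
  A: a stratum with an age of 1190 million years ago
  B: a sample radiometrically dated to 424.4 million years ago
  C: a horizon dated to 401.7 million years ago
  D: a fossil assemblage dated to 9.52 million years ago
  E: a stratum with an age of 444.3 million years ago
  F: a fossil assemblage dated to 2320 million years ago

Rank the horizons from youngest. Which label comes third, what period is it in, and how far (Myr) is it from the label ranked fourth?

Smaller Ma means younger, so youngest first: D 9.52 < C 401.7 < B 424.4 < E 444.3 < A 1190 < F 2320.
Counting 3 along gives B (424.4 Ma); the excerpt puts that inside the Silurian, 443.8–419.2 Ma.
Next in line is E (444.3 Ma), and 444.3 − 424.4 = 19.9 Myr.

B, in the Silurian; 19.9 million years to E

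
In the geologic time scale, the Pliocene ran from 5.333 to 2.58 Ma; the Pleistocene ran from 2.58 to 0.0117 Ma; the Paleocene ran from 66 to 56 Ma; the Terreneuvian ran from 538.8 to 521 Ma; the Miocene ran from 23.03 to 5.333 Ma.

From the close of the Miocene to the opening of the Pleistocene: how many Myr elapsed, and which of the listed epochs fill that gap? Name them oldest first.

End of Miocene = 5.333 Ma; start of Pleistocene = 2.58 Ma.
Gap = 5.333 − 2.58 = 2.753 Myr.
Epochs wholly inside 5.333–2.58 Ma: Pliocene (5.333–2.58).

2.753 million years; Pliocene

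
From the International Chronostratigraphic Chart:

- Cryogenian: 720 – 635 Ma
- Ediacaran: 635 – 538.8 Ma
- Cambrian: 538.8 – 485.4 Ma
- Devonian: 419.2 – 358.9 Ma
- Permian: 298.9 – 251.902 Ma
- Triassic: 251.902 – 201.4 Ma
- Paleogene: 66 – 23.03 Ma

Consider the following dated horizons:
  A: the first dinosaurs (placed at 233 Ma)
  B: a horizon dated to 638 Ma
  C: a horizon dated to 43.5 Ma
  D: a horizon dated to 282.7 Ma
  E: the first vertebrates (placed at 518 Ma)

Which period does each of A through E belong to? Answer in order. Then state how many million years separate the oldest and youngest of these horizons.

A — Triassic; B — Cryogenian; C — Paleogene; D — Permian; E — Cambrian; span 594.5 million years

A: 233 Ma lies in 251.902–201.4 Ma, so Triassic.
B: 638 Ma lies in 720–635 Ma, so Cryogenian.
C: 43.5 Ma lies in 66–23.03 Ma, so Paleogene.
D: 282.7 Ma lies in 298.9–251.902 Ma, so Permian.
E: 518 Ma lies in 538.8–485.4 Ma, so Cambrian.
Oldest = 638 Ma, youngest = 43.5 Ma → span 594.5 Myr.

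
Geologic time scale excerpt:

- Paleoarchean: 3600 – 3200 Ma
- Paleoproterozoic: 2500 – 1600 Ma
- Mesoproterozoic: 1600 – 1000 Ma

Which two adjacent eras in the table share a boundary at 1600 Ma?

The Paleoproterozoic ends at 1600 Ma and the Mesoproterozoic begins at 1600 Ma, so they share that boundary.

Paleoproterozoic and Mesoproterozoic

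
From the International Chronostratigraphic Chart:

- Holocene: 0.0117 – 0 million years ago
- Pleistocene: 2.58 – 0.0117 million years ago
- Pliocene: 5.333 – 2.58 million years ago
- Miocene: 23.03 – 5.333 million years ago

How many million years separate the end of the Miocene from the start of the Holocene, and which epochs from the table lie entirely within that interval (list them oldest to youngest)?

5.3213 million years; Pliocene, Pleistocene

The Miocene closes at 5.333 Ma and the Holocene opens at 0.0117 Ma, so the interval is 5.333 − 0.0117 = 5.3213 Myr.
An epoch fits inside if it starts at or after 5.333 Ma and ends at or before 0.0117 Ma; oldest first that gives Pliocene, Pleistocene.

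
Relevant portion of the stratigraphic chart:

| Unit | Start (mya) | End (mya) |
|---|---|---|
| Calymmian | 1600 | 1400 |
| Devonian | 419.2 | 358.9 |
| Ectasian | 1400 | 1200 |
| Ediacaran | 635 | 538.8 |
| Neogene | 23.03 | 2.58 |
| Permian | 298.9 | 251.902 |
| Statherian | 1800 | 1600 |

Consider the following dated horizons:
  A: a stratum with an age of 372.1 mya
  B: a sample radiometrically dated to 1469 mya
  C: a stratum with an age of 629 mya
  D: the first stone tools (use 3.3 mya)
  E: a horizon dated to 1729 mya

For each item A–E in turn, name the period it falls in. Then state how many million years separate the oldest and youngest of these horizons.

A — Devonian; B — Calymmian; C — Ediacaran; D — Neogene; E — Statherian; span 1725.7 million years

A: 372.1 Ma lies in 419.2–358.9 Ma, so Devonian.
B: 1469 Ma lies in 1600–1400 Ma, so Calymmian.
C: 629 Ma lies in 635–538.8 Ma, so Ediacaran.
D: 3.3 Ma lies in 23.03–2.58 Ma, so Neogene.
E: 1729 Ma lies in 1800–1600 Ma, so Statherian.
Oldest = 1729 Ma, youngest = 3.3 Ma → span 1725.7 Myr.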